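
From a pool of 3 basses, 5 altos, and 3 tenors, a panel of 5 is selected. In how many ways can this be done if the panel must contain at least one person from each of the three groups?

345

Total 5-person selections from all 11: C(11,5) = 462.
Subtract selections that omit an entire group: no basses → C(8,5) = 56; no altos → C(6,5) = 6; no tenors → C(8,5) = 56.
Add back selections omitting two groups (i.e. drawn from a single group): C(3,5) + C(5,5) + C(3,5) = 1.
By inclusion–exclusion: 462 − 118 + 1 = 345.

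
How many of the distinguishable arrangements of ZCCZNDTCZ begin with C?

3360

With the first slot taken by C, it remains to arrange the other 8 letters (ZCZNDTCZ).
Those 8 letters have C appearing twice and Z appearing 3 times, giving (8)!/(3!·2!) = 3360.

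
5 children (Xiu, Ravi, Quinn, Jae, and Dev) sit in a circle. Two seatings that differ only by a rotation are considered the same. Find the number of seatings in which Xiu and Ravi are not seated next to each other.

Without the restriction there are (4)! = 24 seatings.
Seatings with Xiu beside Ravi: treat them as a block with 2 internal orders, giving 2 × (3)! = 12.
Subtracting, 24 − 12 = 12.

12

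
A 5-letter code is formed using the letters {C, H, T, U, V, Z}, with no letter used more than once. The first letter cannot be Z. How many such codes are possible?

600

The first letter has 6−1 = 5 choices (anything except Z).
The remaining 4 letters are filled from the other 5 symbols without repetition: 5 × 4 × 3 × 2 = 120.
Total: 5 × 120 = 600.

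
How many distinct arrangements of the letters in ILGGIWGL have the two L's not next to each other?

1260

There are 8!/(3!·2!·2!) = 1680 arrangements of ILGGIWGL in total.
Arrangements with the L's together: treat LL as one letter, giving (7)!/(3!·2!) = 420.
Subtracting, 1680 − 420 = 1260 arrangements keep the L's apart.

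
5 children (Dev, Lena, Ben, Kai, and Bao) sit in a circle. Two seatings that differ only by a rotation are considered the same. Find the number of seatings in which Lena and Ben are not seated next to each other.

12

Without the restriction there are (4)! = 24 seatings.
Those with Lena next to Ben: fuse the pair into one unit and seat 4 units around a circle — 2·(3)! = 12.
Subtracting, 24 − 12 = 12.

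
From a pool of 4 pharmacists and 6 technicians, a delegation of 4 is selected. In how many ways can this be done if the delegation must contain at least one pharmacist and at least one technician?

Unrestricted: C(10,4) = 210 ways to pick any 4 of the 10.
Selections missing a whole group: no pharmacists → C(6,4) = 15; no technicians → C(4,4) = 1.
Both groups omitted at once is impossible, so 210 − 16 = 194.

194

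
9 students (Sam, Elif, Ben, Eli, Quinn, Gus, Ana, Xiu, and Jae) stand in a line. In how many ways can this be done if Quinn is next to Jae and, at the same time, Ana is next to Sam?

Treat {Quinn,Jae} as one block (2 orders) and {Ana,Sam} as another (2 orders).
That leaves 7 units to arrange: 2 × 2 × 7! = 4 × 5040 = 20160.

20160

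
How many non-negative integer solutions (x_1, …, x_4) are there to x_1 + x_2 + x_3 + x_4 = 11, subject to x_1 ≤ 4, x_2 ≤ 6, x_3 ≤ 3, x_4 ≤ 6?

Without the upper bounds there are C(14,3) = 364 ways to split 11 among 4 variables.
Subtract solutions that violate a single cap (substitute x_i' = x_i − (cap_i+1)): x_1 ≥ 5 gives C(9,3) = 84; x_2 ≥ 7 gives C(7,3) = 35; x_3 ≥ 4 gives C(10,3) = 120; x_4 ≥ 7 gives C(7,3) = 35. Together 274.
Add back pairs where two caps are both exceeded: 0 + 10 + 0 + 1 + 0 + 1 = 12.
By inclusion–exclusion the count is 364 − 274 + 12 = 102.

102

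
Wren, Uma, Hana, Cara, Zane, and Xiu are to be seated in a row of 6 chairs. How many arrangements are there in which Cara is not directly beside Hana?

480

Of the 6! = 720 arrangements, those with Cara and Hana adjacent number 2 × 5! = 240 (treat the pair as a block with 2 internal orders).
So 720 − 240 = 480 arrangements keep them apart.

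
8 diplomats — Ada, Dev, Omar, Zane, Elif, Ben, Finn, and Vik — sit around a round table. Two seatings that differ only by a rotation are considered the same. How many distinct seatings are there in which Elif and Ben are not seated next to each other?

Without the restriction there are (7)! = 5040 seatings.
Those with Elif next to Ben: fuse the pair into one unit and seat 7 units around a circle — 2·(6)! = 1440.
Subtracting, 5040 − 1440 = 3600.

3600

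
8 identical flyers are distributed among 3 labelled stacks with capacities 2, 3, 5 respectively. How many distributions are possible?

Ignoring the caps, the number of non-negative solutions to x_1+…+x_3 = 8 is C(10,2) = 45.
Subtract solutions that violate a single cap (substitute x_i' = x_i − (cap_i+1)): x_1 ≥ 3 gives C(7,2) = 21; x_2 ≥ 4 gives C(6,2) = 15; x_3 ≥ 6 gives C(4,2) = 6. Together 42.
Add back pairs where two caps are both exceeded: 3 + 0 + 0 = 3.
By inclusion–exclusion the count is 45 − 42 + 3 = 6.

6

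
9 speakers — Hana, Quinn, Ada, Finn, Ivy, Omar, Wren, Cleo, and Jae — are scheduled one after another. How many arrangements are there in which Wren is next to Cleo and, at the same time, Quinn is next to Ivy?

20160

Treat {Wren,Cleo} as one block (2 orders) and {Quinn,Ivy} as another (2 orders).
That leaves 7 units to arrange: 2 × 2 × 7! = 4 × 5040 = 20160.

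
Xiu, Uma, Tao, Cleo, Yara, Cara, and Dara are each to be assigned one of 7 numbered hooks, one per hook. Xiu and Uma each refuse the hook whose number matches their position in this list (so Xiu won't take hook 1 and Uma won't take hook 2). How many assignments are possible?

3720

Let Aᵢ (for i ∈ {1, 2}) be the placements that put person i in their forbidden hook. Any j of these fix j positions, leaving (7−j)! ways to fill the rest, and there are C(2,j) ways to pick which j.
By inclusion–exclusion, the number of valid placements is Σ_{j=0}^{2} (−1)^j C(2,j)·(7−j)!.
Computing: 5040 − 1440 + 120 = 3720.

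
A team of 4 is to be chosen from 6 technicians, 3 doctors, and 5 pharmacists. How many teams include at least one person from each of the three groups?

Total 4-person selections from all 14: C(14,4) = 1001.
Subtract selections that omit an entire group: no technicians → C(8,4) = 70; no doctors → C(11,4) = 330; no pharmacists → C(9,4) = 126.
Add back selections omitting two groups (i.e. drawn from a single group): C(6,4) + C(3,4) + C(5,4) = 20.
By inclusion–exclusion: 1001 − 526 + 20 = 495.

495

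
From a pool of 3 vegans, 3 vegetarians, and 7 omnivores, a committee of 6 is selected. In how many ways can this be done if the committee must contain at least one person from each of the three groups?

Total 6-person selections from all 13: C(13,6) = 1716.
Subtract selections that omit an entire group: no vegans → C(10,6) = 210; no vegetarians → C(10,6) = 210; no omnivores → C(6,6) = 1.
Add back selections omitting two groups (i.e. drawn from a single group): C(3,6) + C(3,6) + C(7,6) = 7.
By inclusion–exclusion: 1716 − 421 + 7 = 1302.

1302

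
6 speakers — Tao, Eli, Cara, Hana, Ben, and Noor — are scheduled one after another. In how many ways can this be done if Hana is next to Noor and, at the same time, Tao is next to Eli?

Treat {Hana,Noor} as one block (2 orders) and {Tao,Eli} as another (2 orders).
That leaves 4 units to arrange: 2 × 2 × 4! = 4 × 24 = 96.

96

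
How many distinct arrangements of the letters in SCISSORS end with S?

840

With the last slot taken by S, it remains to arrange the other 7 letters (CISSORS).
Those 7 letters have S appearing 3 times, giving (7)!/(3!) = 840.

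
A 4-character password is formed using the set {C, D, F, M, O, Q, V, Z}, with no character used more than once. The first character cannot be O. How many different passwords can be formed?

1470

The first character has 8−1 = 7 choices (anything except O).
The remaining 3 characters are filled from the other 7 symbols without repetition: 7 × 6 × 5 = 210.
Total: 7 × 210 = 1470.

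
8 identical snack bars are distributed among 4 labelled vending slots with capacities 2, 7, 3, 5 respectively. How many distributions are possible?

By stars and bars, unrestricted non-negative solutions to x_1+…+x_4 = 8 number C(8+3,3) = 165.
Subtract solutions that violate a single cap (substitute x_i' = x_i − (cap_i+1)): x_1 ≥ 3 gives C(8,3) = 56; x_2 ≥ 8 gives C(3,3) = 1; x_3 ≥ 4 gives C(7,3) = 35; x_4 ≥ 6 gives C(5,3) = 10. Together 102.
Add back pairs where two caps are both exceeded: 0 + 4 + 0 + 0 + 0 + 0 = 4.
By inclusion–exclusion the count is 165 − 102 + 4 = 67.

67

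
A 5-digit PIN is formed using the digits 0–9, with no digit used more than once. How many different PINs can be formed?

30240

With no repetition, fill the 5 digits in order: 10 choices, then 9, down to 6.
10 × 9 × 8 × 7 × 6 = 30240.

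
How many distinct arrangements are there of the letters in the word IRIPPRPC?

1680

The 8 letters of IRIPPRPC have repeats: I appearing twice, P appearing 3 times, and R appearing twice.
Dividing 8! = 40320 by 3!·2!·2! = 24 for the repeated letters gives 1680.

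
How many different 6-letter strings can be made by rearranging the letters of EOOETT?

90

EOOETT has 6 letters with E appearing twice, O appearing twice, and T appearing twice.
So there are 6! / (2!·2!·2!) = 90 distinguishable arrangements.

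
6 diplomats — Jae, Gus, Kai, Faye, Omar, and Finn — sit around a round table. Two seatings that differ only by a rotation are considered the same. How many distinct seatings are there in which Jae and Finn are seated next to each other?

Glue Jae and Finn into a block (2 internal orders). Seating 5 units around a circle gives (4)! arrangements.
So 2 × (4)! = 2 × 24 = 48.

48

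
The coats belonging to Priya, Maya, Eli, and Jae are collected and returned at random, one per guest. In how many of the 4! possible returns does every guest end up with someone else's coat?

9

This is the derangement count D_4: permutations of 4 items with no fixed point.
By inclusion–exclusion this is Σ_{j=0}^{4} (−1)^j C(4,j)·(4−j)!.
Computing: 24 − 24 + 12 − 4 + 1 = 9.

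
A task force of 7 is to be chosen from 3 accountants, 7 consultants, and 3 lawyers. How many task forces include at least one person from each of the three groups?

1477

Total 7-person selections from all 13: C(13,7) = 1716.
Selections missing a whole group: no accountants → C(10,7) = 120; no consultants → C(6,7) = 0; no lawyers → C(10,7) = 120.
Add back selections omitting two groups (i.e. drawn from a single group): C(3,7) + C(7,7) + C(3,7) = 1.
By inclusion–exclusion: 1716 − 240 + 1 = 1477.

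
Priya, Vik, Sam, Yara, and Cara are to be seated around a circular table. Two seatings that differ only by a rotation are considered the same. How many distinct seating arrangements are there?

24

Around a circle, 5 distinct people have 5!/5 = (4)! = 24 rotationally distinct seatings.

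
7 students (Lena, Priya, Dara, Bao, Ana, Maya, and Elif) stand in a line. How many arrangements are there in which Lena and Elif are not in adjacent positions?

Of the 7! = 5040 arrangements, those with Lena and Elif adjacent number 2 × 6! = 1440 (treat the pair as a block with 2 internal orders).
Complementary counting: 5040 − 1440 = 3600.

3600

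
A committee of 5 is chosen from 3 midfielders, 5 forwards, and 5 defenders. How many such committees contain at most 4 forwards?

Split by how many forwards are chosen (0 through 4).
Sum: C(5,0)·C(8,5) + C(5,1)·C(8,4) + C(5,2)·C(8,3) + C(5,3)·C(8,2) + C(5,4)·C(8,1) = 56 + 350 + 560 + 280 + 40 = 1286.

1286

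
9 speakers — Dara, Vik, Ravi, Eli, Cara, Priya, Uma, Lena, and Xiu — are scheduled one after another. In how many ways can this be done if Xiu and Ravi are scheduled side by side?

Treat {Xiu, Ravi} as a single unit. There are 8 units to order, and the pair itself can be ordered 2 ways.
That gives 2 × 8! = 2 × 40320 = 80640.

80640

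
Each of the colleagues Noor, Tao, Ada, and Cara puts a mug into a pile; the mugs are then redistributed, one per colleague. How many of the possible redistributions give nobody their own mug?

Let Aᵢ be the assignments in which colleague i gets their own mug. We want the size of the complement of A₁∪…∪A_4.
By inclusion–exclusion this is Σ_{j=0}^{4} (−1)^j C(4,j)·(4−j)!.
Computing: 24 − 24 + 12 − 4 + 1 = 9.

9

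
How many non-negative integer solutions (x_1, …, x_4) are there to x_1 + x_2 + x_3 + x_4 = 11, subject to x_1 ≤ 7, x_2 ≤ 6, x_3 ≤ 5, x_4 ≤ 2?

103

Ignoring the caps, the number of non-negative solutions to x_1+…+x_4 = 11 is C(14,3) = 364.
Subtract solutions that violate a single cap (substitute x_i' = x_i − (cap_i+1)): x_1 ≥ 8 gives C(6,3) = 20; x_2 ≥ 7 gives C(7,3) = 35; x_3 ≥ 6 gives C(8,3) = 56; x_4 ≥ 3 gives C(11,3) = 165. Together 276.
Add back pairs where two caps are both exceeded: 0 + 0 + 1 + 0 + 4 + 10 = 15.
By inclusion–exclusion the count is 364 − 276 + 15 = 103.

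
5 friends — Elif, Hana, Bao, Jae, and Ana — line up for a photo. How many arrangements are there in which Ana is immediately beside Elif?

Treat {Ana, Elif} as a single unit. There are 4 units to order, and the pair itself can be ordered 2 ways.
That gives 2 × 4! = 2 × 24 = 48.

48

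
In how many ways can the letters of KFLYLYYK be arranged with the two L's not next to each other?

1260

There are 8!/(3!·2!·2!) = 1680 arrangements of KFLYLYYK in total.
Arrangements with the L's together: treat LL as one letter, giving (7)!/(3!·2!) = 420.
Subtracting, 1680 − 420 = 1260 arrangements keep the L's apart.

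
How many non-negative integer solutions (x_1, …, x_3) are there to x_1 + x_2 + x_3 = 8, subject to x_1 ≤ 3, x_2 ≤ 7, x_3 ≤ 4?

Without the upper bounds there are C(10,2) = 45 ways to split 8 among 3 variables.
Subtract solutions that violate a single cap (substitute x_i' = x_i − (cap_i+1)): x_1 ≥ 4 gives C(6,2) = 15; x_2 ≥ 8 gives C(2,2) = 1; x_3 ≥ 5 gives C(5,2) = 10. Together 26.
No two caps can be exceeded simultaneously, so the pair terms are all 0.
By inclusion–exclusion the count is 45 − 26 + 0 = 19.

19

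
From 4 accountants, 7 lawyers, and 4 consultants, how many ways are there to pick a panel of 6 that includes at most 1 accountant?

Split by how many accountants are chosen (0 through 1).
Sum: C(4,0)·C(11,6) + C(4,1)·C(11,5) = 462 + 1848 = 2310.

2310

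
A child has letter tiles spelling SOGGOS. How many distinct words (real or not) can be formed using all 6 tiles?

90

SOGGOS has 6 letters with G appearing twice, O appearing twice, and S appearing twice.
So there are 6! / (2!·2!·2!) = 90 distinguishable arrangements.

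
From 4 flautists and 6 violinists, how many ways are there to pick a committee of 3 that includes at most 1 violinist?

40

Split by how many violinists are chosen (0 through 1).
Sum: C(6,0)·C(4,3) + C(6,1)·C(4,2) = 4 + 36 = 40.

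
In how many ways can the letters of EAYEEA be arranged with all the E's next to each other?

12

Treat the 3 copies of E as a single block. The multiset to arrange is then {EEE, A, A, Y}, 4 items in all.
That gives (4)!/(2!) = 12 arrangements.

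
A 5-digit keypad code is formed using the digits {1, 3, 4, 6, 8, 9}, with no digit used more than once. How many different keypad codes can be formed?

720

Choose and order 5 of the 6 symbols: the first digit has 6 options, the next 5, and so on down to 2.
6 × 5 × 4 × 3 × 2 = 720.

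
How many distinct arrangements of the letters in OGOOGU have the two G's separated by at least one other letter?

There are 6!/(3!·2!) = 60 arrangements of OGOOGU in total.
If the two G's are adjacent, glue them into one block, leaving 5 items to arrange: (5)!/(3!) = 20 ways.
Subtracting, 60 − 20 = 40 arrangements keep the G's apart.

40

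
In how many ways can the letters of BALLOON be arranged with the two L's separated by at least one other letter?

Total arrangements of BALLOON: 7!/(2!·2!) = 1260.
If the two L's are adjacent, glue them into one block, leaving 6 items to arrange: (6)!/(2!) = 360 ways.
Subtracting, 1260 − 360 = 900 arrangements keep the L's apart.

900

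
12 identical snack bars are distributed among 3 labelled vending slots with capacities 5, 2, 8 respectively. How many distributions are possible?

9

By stars and bars, unrestricted non-negative solutions to x_1+…+x_3 = 12 number C(12+2,2) = 91.
Subtract solutions that violate a single cap (substitute x_i' = x_i − (cap_i+1)): x_1 ≥ 6 gives C(8,2) = 28; x_2 ≥ 3 gives C(11,2) = 55; x_3 ≥ 9 gives C(5,2) = 10. Together 93.
Add back pairs where two caps are both exceeded: 10 + 0 + 1 = 11.
By inclusion–exclusion the count is 91 − 93 + 11 = 9.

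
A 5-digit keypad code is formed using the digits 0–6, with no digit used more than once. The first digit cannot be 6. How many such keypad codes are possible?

2160

The first digit has 7−1 = 6 choices (anything except 6).
The remaining 4 digits are filled from the other 6 symbols without repetition: 6 × 5 × 4 × 3 = 360.
Total: 6 × 360 = 2160.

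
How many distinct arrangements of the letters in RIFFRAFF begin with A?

105

Fix A in the first position and arrange the remaining 7 letters.
Those 7 letters have F appearing 4 times and R appearing twice, giving (7)!/(4!·2!) = 105.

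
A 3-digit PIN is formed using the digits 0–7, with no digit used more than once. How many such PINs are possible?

336

With no repetition, fill the 3 digits in order: 8 choices, then 7, down to 6.
8 × 7 × 6 = 336.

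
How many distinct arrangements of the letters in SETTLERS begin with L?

630

With the first slot taken by L, it remains to arrange the other 7 letters (SETTERS).
Those 7 letters have E appearing twice, S appearing twice, and T appearing twice, giving (7)!/(2!·2!·2!) = 630.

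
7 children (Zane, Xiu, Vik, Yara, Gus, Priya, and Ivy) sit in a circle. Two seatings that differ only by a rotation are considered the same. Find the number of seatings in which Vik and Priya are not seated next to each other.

All circular seatings of 7 people number (6)! = 720.
Seatings with Vik beside Priya: treat them as a block with 2 internal orders, giving 2 × (5)! = 240.
Subtracting, 720 − 240 = 480.

480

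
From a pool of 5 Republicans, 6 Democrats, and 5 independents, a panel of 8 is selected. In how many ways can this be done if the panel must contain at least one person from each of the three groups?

Unrestricted: C(16,8) = 12870 ways to pick any 8 of the 16.
Selections missing a whole group: no Republicans → C(11,8) = 165; no Democrats → C(10,8) = 45; no independents → C(11,8) = 165.
Add back selections omitting two groups (i.e. drawn from a single group): C(5,8) + C(6,8) + C(5,8) = 0.
By inclusion–exclusion: 12870 − 375 + 0 = 12495.

12495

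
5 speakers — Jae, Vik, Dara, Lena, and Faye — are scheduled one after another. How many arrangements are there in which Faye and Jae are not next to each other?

Of the 5! = 120 arrangements, those with Faye and Jae adjacent number 2 × 4! = 48 (treat the pair as a block with 2 internal orders).
So 120 − 48 = 72 arrangements keep them apart.

72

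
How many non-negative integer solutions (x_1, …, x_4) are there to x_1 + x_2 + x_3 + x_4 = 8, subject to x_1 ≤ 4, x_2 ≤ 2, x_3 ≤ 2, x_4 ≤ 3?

Ignoring the caps, the number of non-negative solutions to x_1+…+x_4 = 8 is C(11,3) = 165.
Subtract solutions that violate a single cap (substitute x_i' = x_i − (cap_i+1)): x_1 ≥ 5 gives C(6,3) = 20; x_2 ≥ 3 gives C(8,3) = 56; x_3 ≥ 3 gives C(8,3) = 56; x_4 ≥ 4 gives C(7,3) = 35. Together 167.
Add back pairs where two caps are both exceeded: 1 + 1 + 0 + 10 + 4 + 4 = 20.
By inclusion–exclusion the count is 165 − 167 + 20 = 18.

18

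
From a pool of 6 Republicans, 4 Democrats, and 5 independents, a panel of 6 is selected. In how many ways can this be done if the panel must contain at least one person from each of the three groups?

4250

With no constraint there are C(15,6) = 5005 possible selections.
Subtract selections that omit an entire group: no Republicans → C(9,6) = 84; no Democrats → C(11,6) = 462; no independents → C(10,6) = 210.
Add back selections omitting two groups (i.e. drawn from a single group): C(6,6) + C(4,6) + C(5,6) = 1.
By inclusion–exclusion: 5005 − 756 + 1 = 4250.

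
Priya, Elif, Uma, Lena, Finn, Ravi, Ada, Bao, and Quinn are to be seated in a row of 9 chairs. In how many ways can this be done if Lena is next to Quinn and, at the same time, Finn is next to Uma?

Treat {Lena,Quinn} as one block (2 orders) and {Finn,Uma} as another (2 orders).
That leaves 7 units to arrange: 2 × 2 × 7! = 4 × 5040 = 20160.

20160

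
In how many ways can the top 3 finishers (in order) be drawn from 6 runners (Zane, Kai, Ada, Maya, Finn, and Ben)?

120

There are 6 choices for 1st place, 5 for 2nd, and 4 for 3rd.
That gives 6 × 5 × 4 = 120.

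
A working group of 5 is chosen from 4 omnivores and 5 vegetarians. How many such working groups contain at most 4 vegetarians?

125

Split by how many vegetarians are chosen (0 through 4).
Sum: C(5,0)·C(4,5) + C(5,1)·C(4,4) + C(5,2)·C(4,3) + C(5,3)·C(4,2) + C(5,4)·C(4,1) = 0 + 5 + 40 + 60 + 20 = 125.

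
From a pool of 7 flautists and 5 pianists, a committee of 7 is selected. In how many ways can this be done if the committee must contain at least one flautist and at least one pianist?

Total 7-person selections from all 12: C(12,7) = 792.
Subtract selections that omit an entire group: no flautists → C(5,7) = 0; no pianists → C(7,7) = 1.
Both groups omitted at once is impossible, so 792 − 1 = 791.

791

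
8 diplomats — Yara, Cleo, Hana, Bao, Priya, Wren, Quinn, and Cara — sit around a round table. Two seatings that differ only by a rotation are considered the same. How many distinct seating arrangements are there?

5040

Seat Yara anywhere (absorbing the rotational symmetry), then permute the other 7: (7)! = 5040.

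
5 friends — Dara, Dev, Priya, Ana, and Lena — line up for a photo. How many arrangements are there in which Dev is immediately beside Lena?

Glue Dev and Lena into one block (2 internal orders), leaving 4 units to arrange in a row.
So the count is 2·(4)! = 48.

48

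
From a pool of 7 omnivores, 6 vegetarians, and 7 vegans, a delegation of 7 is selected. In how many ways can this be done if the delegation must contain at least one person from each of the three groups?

Total 7-person selections from all 20: C(20,7) = 77520.
Subtract selections that omit an entire group: no omnivores → C(13,7) = 1716; no vegetarians → C(14,7) = 3432; no vegans → C(13,7) = 1716.
Add back selections omitting two groups (i.e. drawn from a single group): C(7,7) + C(6,7) + C(7,7) = 2.
By inclusion–exclusion: 77520 − 6864 + 2 = 70658.

70658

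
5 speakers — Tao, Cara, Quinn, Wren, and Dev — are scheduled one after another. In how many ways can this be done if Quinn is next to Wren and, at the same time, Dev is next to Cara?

24

Treat {Quinn,Wren} as one block (2 orders) and {Dev,Cara} as another (2 orders).
That leaves 3 units to arrange: 2 × 2 × 3! = 4 × 6 = 24.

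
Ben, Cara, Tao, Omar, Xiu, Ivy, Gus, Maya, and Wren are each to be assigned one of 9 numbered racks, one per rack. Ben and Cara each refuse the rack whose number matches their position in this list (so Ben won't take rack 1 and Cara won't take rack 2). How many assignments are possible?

287280

Let Aᵢ (for i ∈ {1, 2}) be the placements that put person i in their forbidden rack. Any j of these fix j positions, leaving (9−j)! ways to fill the rest, and there are C(2,j) ways to pick which j.
By inclusion–exclusion, the number of valid placements is Σ_{j=0}^{2} (−1)^j C(2,j)·(9−j)!.
Computing: 362880 − 80640 + 5040 = 287280.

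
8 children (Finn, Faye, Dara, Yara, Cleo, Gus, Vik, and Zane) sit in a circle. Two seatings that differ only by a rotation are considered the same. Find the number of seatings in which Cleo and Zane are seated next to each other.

1440

Glue Cleo and Zane into a block (2 internal orders). Seating 7 units around a circle gives (6)! arrangements.
So 2 × (6)! = 2 × 720 = 1440.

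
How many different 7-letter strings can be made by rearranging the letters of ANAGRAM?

840

The 7 letters of ANAGRAM have repeats: A appearing 3 times.
So there are 7! / (3!) = 840 distinguishable arrangements.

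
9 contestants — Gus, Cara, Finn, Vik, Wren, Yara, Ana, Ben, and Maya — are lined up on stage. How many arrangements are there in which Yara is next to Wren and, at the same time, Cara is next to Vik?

Treat {Yara,Wren} as one block (2 orders) and {Cara,Vik} as another (2 orders).
That leaves 7 units to arrange: 2 × 2 × 7! = 4 × 5040 = 20160.

20160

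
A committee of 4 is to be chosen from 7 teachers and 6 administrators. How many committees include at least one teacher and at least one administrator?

With no constraint there are C(13,4) = 715 possible selections.
Subtract selections that omit an entire group: no teachers → C(6,4) = 15; no administrators → C(7,4) = 35.
Both groups omitted at once is impossible, so 715 − 50 = 665.

665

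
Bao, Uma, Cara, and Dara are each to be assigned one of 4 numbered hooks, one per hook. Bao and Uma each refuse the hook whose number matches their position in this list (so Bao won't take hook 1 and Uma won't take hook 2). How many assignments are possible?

14

Let Aᵢ (for i ∈ {1, 2}) be the placements that put person i in their forbidden hook. Any j of these fix j positions, leaving (4−j)! ways to fill the rest, and there are C(2,j) ways to pick which j.
By inclusion–exclusion, the number of valid placements is Σ_{j=0}^{2} (−1)^j C(2,j)·(4−j)!.
Computing: 24 − 12 + 2 = 14.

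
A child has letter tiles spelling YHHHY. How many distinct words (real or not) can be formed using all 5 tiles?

YHHHY has 5 letters with H appearing 3 times and Y appearing twice.
So there are 5! / (3!·2!) = 10 distinguishable arrangements.

10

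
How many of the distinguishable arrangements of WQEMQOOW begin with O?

1260

With the first slot taken by O, it remains to arrange the other 7 letters (WQEMQOW).
Those 7 letters have Q appearing twice and W appearing twice, giving (7)!/(2!·2!) = 1260.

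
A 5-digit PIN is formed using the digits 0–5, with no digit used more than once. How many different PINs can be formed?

With no repetition, fill the 5 digits in order: 6 choices, then 5, down to 2.
6 × 5 × 4 × 3 × 2 = 720.

720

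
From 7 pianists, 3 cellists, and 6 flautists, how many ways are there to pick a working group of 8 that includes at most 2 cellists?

11583

Split by how many cellists are chosen (0 through 2).
Sum: C(3,0)·C(13,8) + C(3,1)·C(13,7) + C(3,2)·C(13,6) = 1287 + 5148 + 5148 = 11583.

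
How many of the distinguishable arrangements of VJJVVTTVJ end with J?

Fix J in the last position and arrange the remaining 8 letters.
Those 8 letters have J appearing twice, T appearing twice, and V appearing 4 times, giving (8)!/(4!·2!·2!) = 420.

420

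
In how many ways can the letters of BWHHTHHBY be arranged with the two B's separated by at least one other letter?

5880

There are 9!/(4!·2!) = 7560 arrangements of BWHHTHHBY in total.
If the two B's are adjacent, glue them into one block, leaving 8 items to arrange: (8)!/(4!) = 1680 ways.
Subtracting, 7560 − 1680 = 5880 arrangements keep the B's apart.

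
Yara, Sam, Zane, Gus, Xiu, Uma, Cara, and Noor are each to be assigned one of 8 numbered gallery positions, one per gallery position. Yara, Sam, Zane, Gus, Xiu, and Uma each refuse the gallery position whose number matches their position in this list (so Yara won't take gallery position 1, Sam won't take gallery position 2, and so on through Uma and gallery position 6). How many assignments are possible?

18806

Let Aᵢ (for 1 ≤ i ≤ 6) be the placements that put person i in their forbidden gallery position. Any j of these fix j positions, leaving (8−j)! ways to fill the rest, and there are C(6,j) ways to pick which j.
By inclusion–exclusion, the number of valid placements is Σ_{j=0}^{6} (−1)^j C(6,j)·(8−j)!.
Computing: 40320 − 30240 + 10800 − 2400 + 360 − 36 + 2 = 18806.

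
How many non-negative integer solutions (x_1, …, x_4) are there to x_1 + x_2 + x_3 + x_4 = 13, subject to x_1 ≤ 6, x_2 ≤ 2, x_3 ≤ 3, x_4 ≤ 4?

10

By stars and bars, unrestricted non-negative solutions to x_1+…+x_4 = 13 number C(13+3,3) = 560.
Subtract solutions that violate a single cap (substitute x_i' = x_i − (cap_i+1)): x_1 ≥ 7 gives C(9,3) = 84; x_2 ≥ 3 gives C(13,3) = 286; x_3 ≥ 4 gives C(12,3) = 220; x_4 ≥ 5 gives C(11,3) = 165. Together 755.
Add back pairs where two caps are both exceeded: 20 + 10 + 4 + 84 + 56 + 35 = 209.
Subtract triples: 0 + 0 + 0 + 4 = 4.
By inclusion–exclusion the count is 560 − 755 + 209 − 4 = 10.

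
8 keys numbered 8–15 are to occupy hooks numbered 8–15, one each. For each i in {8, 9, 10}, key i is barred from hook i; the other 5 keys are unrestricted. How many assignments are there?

27240

Let Aᵢ (for i ∈ {8, 9, 10}) be the placements that put key i in its forbidden hook. Any j of these fix j positions, leaving (8−j)! ways to fill the rest, and there are C(3,j) ways to pick which j.
By inclusion–exclusion, the number of valid placements is Σ_{j=0}^{3} (−1)^j C(3,j)·(8−j)!.
Computing: 40320 − 15120 + 2160 − 120 = 27240.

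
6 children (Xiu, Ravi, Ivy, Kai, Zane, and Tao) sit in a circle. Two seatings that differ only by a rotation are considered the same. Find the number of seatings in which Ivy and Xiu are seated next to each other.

Treat {Ivy, Xiu} as one unit (2 internal orders) and seat the resulting 5 units around the table: (4)! circular arrangements.
So 2 × (4)! = 2 × 24 = 48.

48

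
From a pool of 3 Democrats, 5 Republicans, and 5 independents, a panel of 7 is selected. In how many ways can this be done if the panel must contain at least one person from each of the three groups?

1580

Total 7-person selections from all 13: C(13,7) = 1716.
Subtract selections that omit an entire group: no Democrats → C(10,7) = 120; no Republicans → C(8,7) = 8; no independents → C(8,7) = 8.
Add back selections omitting two groups (i.e. drawn from a single group): C(3,7) + C(5,7) + C(5,7) = 0.
By inclusion–exclusion: 1716 − 136 + 0 = 1580.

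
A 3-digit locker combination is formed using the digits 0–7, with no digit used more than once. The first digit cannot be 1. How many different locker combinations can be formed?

294

The first digit has 8−1 = 7 choices (anything except 1).
The remaining 2 digits are filled from the other 7 symbols without repetition: 7 × 6 = 42.
Total: 7 × 42 = 294.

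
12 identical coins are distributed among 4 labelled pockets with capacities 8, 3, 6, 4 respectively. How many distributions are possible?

119

Without the upper bounds there are C(15,3) = 455 ways to split 12 among 4 pockets.
Subtract solutions that violate a single cap (substitute x_i' = x_i − (cap_i+1)): x_1 ≥ 9 gives C(6,3) = 20; x_2 ≥ 4 gives C(11,3) = 165; x_3 ≥ 7 gives C(8,3) = 56; x_4 ≥ 5 gives C(10,3) = 120. Together 361.
Add back pairs where two caps are both exceeded: 0 + 0 + 0 + 4 + 20 + 1 = 25.
By inclusion–exclusion the count is 455 − 361 + 25 = 119.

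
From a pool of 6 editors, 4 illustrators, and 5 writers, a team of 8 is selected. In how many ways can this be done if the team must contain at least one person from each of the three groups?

With no constraint there are C(15,8) = 6435 possible selections.
Selections missing a whole group: no editors → C(9,8) = 9; no illustrators → C(11,8) = 165; no writers → C(10,8) = 45.
Add back selections omitting two groups (i.e. drawn from a single group): C(6,8) + C(4,8) + C(5,8) = 0.
By inclusion–exclusion: 6435 − 219 + 0 = 6216.

6216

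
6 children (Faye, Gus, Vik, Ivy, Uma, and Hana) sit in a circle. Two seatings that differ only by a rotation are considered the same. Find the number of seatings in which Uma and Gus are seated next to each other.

48

Treat {Uma, Gus} as one unit (2 internal orders) and seat the resulting 5 units around the table: (4)! circular arrangements.
So 2 × (4)! = 2 × 24 = 48.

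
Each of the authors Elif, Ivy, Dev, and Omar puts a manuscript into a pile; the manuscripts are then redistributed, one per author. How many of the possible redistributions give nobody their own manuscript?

9

Count assignments avoiding every fixed point. For any j of the 4 authors fixed to their own manuscript, the other 4−j can be arranged in (4−j)! ways.
By inclusion–exclusion this is Σ_{j=0}^{4} (−1)^j C(4,j)·(4−j)!.
Computing: 24 − 24 + 12 − 4 + 1 = 9.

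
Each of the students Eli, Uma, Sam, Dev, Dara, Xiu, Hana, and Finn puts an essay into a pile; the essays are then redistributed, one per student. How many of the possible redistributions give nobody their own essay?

14833

Count assignments avoiding every fixed point. For any j of the 8 students fixed to their own essay, the other 8−j can be arranged in (8−j)! ways.
By inclusion–exclusion this is Σ_{j=0}^{8} (−1)^j C(8,j)·(8−j)!.
Computing: 40320 − 40320 + 20160 − 6720 + 1680 − 336 + 56 − 8 + 1 = 14833.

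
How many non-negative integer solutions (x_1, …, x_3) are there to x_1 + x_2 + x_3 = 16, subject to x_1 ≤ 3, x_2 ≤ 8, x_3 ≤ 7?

6

By stars and bars, unrestricted non-negative solutions to x_1+…+x_3 = 16 number C(16+2,2) = 153.
Subtract solutions that violate a single cap (substitute x_i' = x_i − (cap_i+1)): x_1 ≥ 4 gives C(14,2) = 91; x_2 ≥ 9 gives C(9,2) = 36; x_3 ≥ 8 gives C(10,2) = 45. Together 172.
Add back pairs where two caps are both exceeded: 10 + 15 + 0 = 25.
By inclusion–exclusion the count is 153 − 172 + 25 = 6.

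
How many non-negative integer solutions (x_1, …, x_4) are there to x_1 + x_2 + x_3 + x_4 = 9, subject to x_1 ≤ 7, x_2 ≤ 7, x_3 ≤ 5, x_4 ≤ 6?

Ignoring the caps, the number of non-negative solutions to x_1+…+x_4 = 9 is C(12,3) = 220.
Subtract solutions that violate a single cap (substitute x_i' = x_i − (cap_i+1)): x_1 ≥ 8 gives C(4,3) = 4; x_2 ≥ 8 gives C(4,3) = 4; x_3 ≥ 6 gives C(6,3) = 20; x_4 ≥ 7 gives C(5,3) = 10. Together 38.
No two caps can be exceeded simultaneously, so the pair terms are all 0.
By inclusion–exclusion the count is 220 − 38 + 0 = 182.

182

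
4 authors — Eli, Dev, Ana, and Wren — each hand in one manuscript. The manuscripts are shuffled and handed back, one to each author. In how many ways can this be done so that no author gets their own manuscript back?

Count assignments avoiding every fixed point. For any j of the 4 authors fixed to their own manuscript, the other 4−j can be arranged in (4−j)! ways.
By inclusion–exclusion this is Σ_{j=0}^{4} (−1)^j C(4,j)·(4−j)!.
Computing: 24 − 24 + 12 − 4 + 1 = 9.

9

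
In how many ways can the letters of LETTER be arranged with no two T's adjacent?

There are 6!/(2!·2!) = 180 arrangements of LETTER in total.
Arrangements with the T's together: treat TT as one letter, giving (5)!/(2!) = 60.
Hence 180 − 60 = 120.

120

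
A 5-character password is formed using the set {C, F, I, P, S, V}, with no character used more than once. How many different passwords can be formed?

This is a permutation of 5 out of 6: P(6,5) = 6!/1!.
6 × 5 × 4 × 3 × 2 = 720.

720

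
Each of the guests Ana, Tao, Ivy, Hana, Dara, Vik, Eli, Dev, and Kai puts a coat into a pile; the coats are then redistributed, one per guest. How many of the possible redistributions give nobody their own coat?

133496

Let Aᵢ be the assignments in which guest i gets their own coat. We want the size of the complement of A₁∪…∪A_9.
By inclusion–exclusion this is Σ_{j=0}^{9} (−1)^j C(9,j)·(9−j)!.
Computing: 362880 − 362880 + 181440 − 60480 + 15120 − 3024 + 504 − 72 + 9 − 1 = 133496.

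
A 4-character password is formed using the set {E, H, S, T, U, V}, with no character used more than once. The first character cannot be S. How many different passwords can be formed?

The first character has 6−1 = 5 choices (anything except S).
The remaining 3 characters are filled from the other 5 symbols without repetition: 5 × 4 × 3 = 60.
Total: 5 × 60 = 300.

300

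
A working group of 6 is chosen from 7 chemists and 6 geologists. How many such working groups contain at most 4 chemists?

Split by how many chemists are chosen (0 through 4).
Sum: C(7,0)·C(6,6) + C(7,1)·C(6,5) + C(7,2)·C(6,4) + C(7,3)·C(6,3) + C(7,4)·C(6,2) = 1 + 42 + 315 + 700 + 525 = 1583.

1583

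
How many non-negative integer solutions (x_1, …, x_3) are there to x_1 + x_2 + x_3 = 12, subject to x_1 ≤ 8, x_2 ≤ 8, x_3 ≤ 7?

56

Ignoring the caps, the number of non-negative solutions to x_1+…+x_3 = 12 is C(14,2) = 91.
Subtract solutions that violate a single cap (substitute x_i' = x_i − (cap_i+1)): x_1 ≥ 9 gives C(5,2) = 10; x_2 ≥ 9 gives C(5,2) = 10; x_3 ≥ 8 gives C(6,2) = 15. Together 35.
No two caps can be exceeded simultaneously, so the pair terms are all 0.
By inclusion–exclusion the count is 91 − 35 + 0 = 56.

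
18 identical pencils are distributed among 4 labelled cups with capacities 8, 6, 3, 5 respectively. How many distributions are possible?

34

Without the upper bounds there are C(21,3) = 1330 ways to split 18 among 4 cups.
Subtract solutions that violate a single cap (substitute x_i' = x_i − (cap_i+1)): x_1 ≥ 9 gives C(12,3) = 220; x_2 ≥ 7 gives C(14,3) = 364; x_3 ≥ 4 gives C(17,3) = 680; x_4 ≥ 6 gives C(15,3) = 455. Together 1719.
Add back pairs where two caps are both exceeded: 10 + 56 + 20 + 120 + 56 + 165 = 427.
Subtract triples: 0 + 0 + 0 + 4 = 4.
By inclusion–exclusion the count is 1330 − 1719 + 427 − 4 = 34.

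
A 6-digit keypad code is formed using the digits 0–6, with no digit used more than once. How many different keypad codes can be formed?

5040

With no repetition, fill the 6 digits in order: 7 choices, then 6, down to 2.
7 × 6 × 5 × 4 × 3 × 2 = 5040.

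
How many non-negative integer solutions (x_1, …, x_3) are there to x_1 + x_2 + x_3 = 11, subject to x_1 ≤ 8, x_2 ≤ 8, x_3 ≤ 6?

By stars and bars, unrestricted non-negative solutions to x_1+…+x_3 = 11 number C(11+2,2) = 78.
Subtract solutions that violate a single cap (substitute x_i' = x_i − (cap_i+1)): x_1 ≥ 9 gives C(4,2) = 6; x_2 ≥ 9 gives C(4,2) = 6; x_3 ≥ 7 gives C(6,2) = 15. Together 27.
No two caps can be exceeded simultaneously, so the pair terms are all 0.
By inclusion–exclusion the count is 78 − 27 + 0 = 51.

51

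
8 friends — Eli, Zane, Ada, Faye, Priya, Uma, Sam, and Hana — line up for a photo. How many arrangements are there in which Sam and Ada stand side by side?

10080

Place the 6 others and the Sam-Ada pair as 7 objects in a line; the pair has 2 internal arrangements.
So the count is 2·(7)! = 10080.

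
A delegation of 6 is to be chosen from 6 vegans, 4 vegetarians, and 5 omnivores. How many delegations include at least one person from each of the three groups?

4250

Unrestricted: C(15,6) = 5005 ways to pick any 6 of the 15.
Subtract selections that omit an entire group: no vegans → C(9,6) = 84; no vegetarians → C(11,6) = 462; no omnivores → C(10,6) = 210.
Add back selections omitting two groups (i.e. drawn from a single group): C(6,6) + C(4,6) + C(5,6) = 1.
By inclusion–exclusion: 5005 − 756 + 1 = 4250.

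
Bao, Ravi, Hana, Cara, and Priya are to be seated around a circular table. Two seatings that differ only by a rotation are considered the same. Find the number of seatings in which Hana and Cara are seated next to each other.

Glue Hana and Cara into a block (2 internal orders). Seating 4 units around a circle gives (3)! arrangements.
So 2 × (3)! = 2 × 6 = 12.

12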